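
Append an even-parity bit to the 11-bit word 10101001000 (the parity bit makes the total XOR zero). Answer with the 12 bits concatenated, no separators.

101010010000

XOR of the 11 data bits: 1⊕0⊕1⊕0⊕1⊕0⊕0⊕1⊕0⊕0⊕0 = 0
Parity bit = 0 (so all 12 bits XOR to 0).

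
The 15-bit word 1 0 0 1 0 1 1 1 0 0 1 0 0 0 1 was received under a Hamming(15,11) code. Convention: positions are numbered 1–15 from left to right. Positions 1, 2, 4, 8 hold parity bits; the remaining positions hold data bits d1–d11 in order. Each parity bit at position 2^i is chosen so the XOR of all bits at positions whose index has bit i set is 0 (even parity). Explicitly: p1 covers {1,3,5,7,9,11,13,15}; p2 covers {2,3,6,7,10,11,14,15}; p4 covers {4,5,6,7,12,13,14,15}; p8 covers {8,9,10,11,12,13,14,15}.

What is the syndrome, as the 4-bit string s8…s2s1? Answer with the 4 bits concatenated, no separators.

s1 (pos 1,3,5,7,9,11,13,15): 1⊕0⊕0⊕1⊕0⊕1⊕0⊕1 = 0
s2 (pos 2,3,6,7,10,11,14,15): 0⊕0⊕1⊕1⊕0⊕1⊕0⊕1 = 0
s4 (pos 4,5,6,7,12,13,14,15): 1⊕0⊕1⊕1⊕0⊕0⊕0⊕1 = 0
s8 (pos 8,9,10,11,12,13,14,15): 1⊕0⊕0⊕1⊕0⊕0⊕0⊕1 = 1
Syndrome s8…s1 = 1000 → error at position 8.

1000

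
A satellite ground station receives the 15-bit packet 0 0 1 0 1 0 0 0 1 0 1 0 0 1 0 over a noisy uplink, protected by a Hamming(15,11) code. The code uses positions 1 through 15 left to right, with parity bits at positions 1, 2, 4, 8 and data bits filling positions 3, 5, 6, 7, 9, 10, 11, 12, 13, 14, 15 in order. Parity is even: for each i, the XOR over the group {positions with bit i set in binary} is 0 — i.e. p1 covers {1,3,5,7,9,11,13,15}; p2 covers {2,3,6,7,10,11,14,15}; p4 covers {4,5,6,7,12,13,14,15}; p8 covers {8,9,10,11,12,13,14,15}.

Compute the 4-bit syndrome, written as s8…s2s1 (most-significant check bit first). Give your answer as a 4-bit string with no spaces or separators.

s1 (pos 1,3,5,7,9,11,13,15): 0⊕1⊕1⊕0⊕1⊕1⊕0⊕0 = 0
s2 (pos 2,3,6,7,10,11,14,15): 0⊕1⊕0⊕0⊕0⊕1⊕1⊕0 = 1
s4 (pos 4,5,6,7,12,13,14,15): 0⊕1⊕0⊕0⊕0⊕0⊕1⊕0 = 0
s8 (pos 8,9,10,11,12,13,14,15): 0⊕1⊕0⊕1⊕0⊕0⊕1⊕0 = 1
Syndrome s8…s1 = 1010 → error at position 10.

1010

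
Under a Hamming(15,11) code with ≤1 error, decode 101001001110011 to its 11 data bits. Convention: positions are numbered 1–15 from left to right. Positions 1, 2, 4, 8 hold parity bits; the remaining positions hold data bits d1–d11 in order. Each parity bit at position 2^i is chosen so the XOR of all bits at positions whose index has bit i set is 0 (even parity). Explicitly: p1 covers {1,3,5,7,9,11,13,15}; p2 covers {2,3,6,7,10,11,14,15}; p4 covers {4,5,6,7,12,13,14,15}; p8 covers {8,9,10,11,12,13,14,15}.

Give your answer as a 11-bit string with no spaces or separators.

10101110111

s1 (pos 1,3,5,7,9,11,13,15): 1⊕1⊕0⊕0⊕1⊕1⊕0⊕1 = 1
s2 (pos 2,3,6,7,10,11,14,15): 0⊕1⊕1⊕0⊕1⊕1⊕1⊕1 = 0
s4 (pos 4,5,6,7,12,13,14,15): 0⊕0⊕1⊕0⊕0⊕0⊕1⊕1 = 1
s8 (pos 8,9,10,11,12,13,14,15): 0⊕1⊕1⊕1⊕0⊕0⊕1⊕1 = 1
Syndrome s8…s1 = 1101 → error at position 13.
Flip position 13: 101001001110011 → 101001001110111
Read data bits from positions 3,5,6,7,9,10,11,12,13,14,15: 10101110111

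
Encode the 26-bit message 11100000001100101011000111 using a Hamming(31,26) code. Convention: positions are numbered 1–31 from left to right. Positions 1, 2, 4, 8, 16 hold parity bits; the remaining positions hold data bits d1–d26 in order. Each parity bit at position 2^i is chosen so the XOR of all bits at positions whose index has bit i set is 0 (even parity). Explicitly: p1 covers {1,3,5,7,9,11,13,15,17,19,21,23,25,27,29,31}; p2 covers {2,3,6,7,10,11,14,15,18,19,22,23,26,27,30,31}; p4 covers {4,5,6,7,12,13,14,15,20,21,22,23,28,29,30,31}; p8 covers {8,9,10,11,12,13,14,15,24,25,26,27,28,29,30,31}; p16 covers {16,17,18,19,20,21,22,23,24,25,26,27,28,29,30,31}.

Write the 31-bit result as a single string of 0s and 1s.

Place data at non-parity positions: p1 p2 1 p4 1 1 0 p8 0 0 0 0 0 0 1 p16 1 0 0 1 0 1 0 1 1 0 0 0 1 1 1
p1 (pos 1,3,5,7,9,11,13,15,17,19,21,23,25,27,29,31): XOR of data positions = 1⊕1⊕0⊕0⊕0⊕0⊕1⊕1⊕0⊕0⊕0⊕1⊕0⊕1⊕1 = 1
p2 (pos 2,3,6,7,10,11,14,15,18,19,22,23,26,27,30,31): XOR of data positions = 1⊕1⊕0⊕0⊕0⊕0⊕1⊕0⊕0⊕1⊕0⊕0⊕0⊕1⊕1 = 0
p4 (pos 4,5,6,7,12,13,14,15,20,21,22,23,28,29,30,31): XOR of data positions = 1⊕1⊕0⊕0⊕0⊕0⊕1⊕1⊕0⊕1⊕0⊕0⊕1⊕1⊕1 = 0
p8 (pos 8,9,10,11,12,13,14,15,24,25,26,27,28,29,30,31): XOR of data positions = 0⊕0⊕0⊕0⊕0⊕0⊕1⊕1⊕1⊕0⊕0⊕0⊕1⊕1⊕1 = 0
p16 (pos 16,17,18,19,20,21,22,23,24,25,26,27,28,29,30,31): XOR of data positions = 1⊕0⊕0⊕1⊕0⊕1⊕0⊕1⊕1⊕0⊕0⊕0⊕1⊕1⊕1 = 0
Codeword: 1010110000000010100101011000111

1010110000000010100101011000111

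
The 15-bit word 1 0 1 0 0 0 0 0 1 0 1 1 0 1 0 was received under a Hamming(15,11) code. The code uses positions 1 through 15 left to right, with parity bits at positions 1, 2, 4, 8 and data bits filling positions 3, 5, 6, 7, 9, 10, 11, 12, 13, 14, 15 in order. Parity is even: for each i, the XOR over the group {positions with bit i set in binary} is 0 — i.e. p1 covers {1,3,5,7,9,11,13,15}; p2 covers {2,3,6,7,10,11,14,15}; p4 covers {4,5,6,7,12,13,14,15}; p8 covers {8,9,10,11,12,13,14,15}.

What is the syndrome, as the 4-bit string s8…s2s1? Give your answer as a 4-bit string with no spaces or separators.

s1 (pos 1,3,5,7,9,11,13,15): 1⊕1⊕0⊕0⊕1⊕1⊕0⊕0 = 0
s2 (pos 2,3,6,7,10,11,14,15): 0⊕1⊕0⊕0⊕0⊕1⊕1⊕0 = 1
s4 (pos 4,5,6,7,12,13,14,15): 0⊕0⊕0⊕0⊕1⊕0⊕1⊕0 = 0
s8 (pos 8,9,10,11,12,13,14,15): 0⊕1⊕0⊕1⊕1⊕0⊕1⊕0 = 0
Syndrome s8…s1 = 0010 → error at position 2.

0010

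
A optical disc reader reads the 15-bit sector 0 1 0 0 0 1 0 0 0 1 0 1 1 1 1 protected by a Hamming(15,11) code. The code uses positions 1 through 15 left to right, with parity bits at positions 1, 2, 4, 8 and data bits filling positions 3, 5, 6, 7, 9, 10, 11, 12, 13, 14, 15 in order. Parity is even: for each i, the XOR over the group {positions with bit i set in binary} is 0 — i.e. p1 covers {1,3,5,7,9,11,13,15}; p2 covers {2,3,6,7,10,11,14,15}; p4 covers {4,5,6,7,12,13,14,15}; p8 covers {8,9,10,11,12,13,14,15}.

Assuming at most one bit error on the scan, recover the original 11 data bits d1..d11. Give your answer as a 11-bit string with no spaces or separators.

00100101101

s1 (pos 1,3,5,7,9,11,13,15): 0⊕0⊕0⊕0⊕0⊕0⊕1⊕1 = 0
s2 (pos 2,3,6,7,10,11,14,15): 1⊕0⊕1⊕0⊕1⊕0⊕1⊕1 = 1
s4 (pos 4,5,6,7,12,13,14,15): 0⊕0⊕1⊕0⊕1⊕1⊕1⊕1 = 1
s8 (pos 8,9,10,11,12,13,14,15): 0⊕0⊕1⊕0⊕1⊕1⊕1⊕1 = 1
Syndrome s8…s1 = 1110 → error at position 14.
Flip position 14: 010001000101111 → 010001000101101
Read data bits from positions 3,5,6,7,9,10,11,12,13,14,15: 00100101101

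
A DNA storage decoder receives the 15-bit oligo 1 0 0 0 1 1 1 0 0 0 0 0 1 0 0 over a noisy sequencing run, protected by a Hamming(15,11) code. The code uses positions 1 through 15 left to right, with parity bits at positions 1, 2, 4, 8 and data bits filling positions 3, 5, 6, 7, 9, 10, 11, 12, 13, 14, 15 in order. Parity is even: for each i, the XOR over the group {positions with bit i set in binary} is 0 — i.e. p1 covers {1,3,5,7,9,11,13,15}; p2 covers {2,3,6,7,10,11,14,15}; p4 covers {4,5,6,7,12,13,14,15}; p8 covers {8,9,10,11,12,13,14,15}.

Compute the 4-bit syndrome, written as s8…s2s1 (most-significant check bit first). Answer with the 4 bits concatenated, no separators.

s1 (pos 1,3,5,7,9,11,13,15): 1⊕0⊕1⊕1⊕0⊕0⊕1⊕0 = 0
s2 (pos 2,3,6,7,10,11,14,15): 0⊕0⊕1⊕1⊕0⊕0⊕0⊕0 = 0
s4 (pos 4,5,6,7,12,13,14,15): 0⊕1⊕1⊕1⊕0⊕1⊕0⊕0 = 0
s8 (pos 8,9,10,11,12,13,14,15): 0⊕0⊕0⊕0⊕0⊕1⊕0⊕0 = 1
Syndrome s8…s1 = 1000 → error at position 8.

1000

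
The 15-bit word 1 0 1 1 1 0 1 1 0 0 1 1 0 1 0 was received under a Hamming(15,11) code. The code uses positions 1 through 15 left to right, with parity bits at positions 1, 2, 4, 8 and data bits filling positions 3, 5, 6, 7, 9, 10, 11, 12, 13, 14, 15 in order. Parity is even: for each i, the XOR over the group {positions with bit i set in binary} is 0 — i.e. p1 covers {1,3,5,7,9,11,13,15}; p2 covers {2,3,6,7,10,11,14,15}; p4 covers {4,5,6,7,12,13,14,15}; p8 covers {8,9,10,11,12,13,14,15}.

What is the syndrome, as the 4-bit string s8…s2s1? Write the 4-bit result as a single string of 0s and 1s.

s1 (pos 1,3,5,7,9,11,13,15): 1⊕1⊕1⊕1⊕0⊕1⊕0⊕0 = 1
s2 (pos 2,3,6,7,10,11,14,15): 0⊕1⊕0⊕1⊕0⊕1⊕1⊕0 = 0
s4 (pos 4,5,6,7,12,13,14,15): 1⊕1⊕0⊕1⊕1⊕0⊕1⊕0 = 1
s8 (pos 8,9,10,11,12,13,14,15): 1⊕0⊕0⊕1⊕1⊕0⊕1⊕0 = 0
Syndrome s8…s1 = 0101 → error at position 5.

0101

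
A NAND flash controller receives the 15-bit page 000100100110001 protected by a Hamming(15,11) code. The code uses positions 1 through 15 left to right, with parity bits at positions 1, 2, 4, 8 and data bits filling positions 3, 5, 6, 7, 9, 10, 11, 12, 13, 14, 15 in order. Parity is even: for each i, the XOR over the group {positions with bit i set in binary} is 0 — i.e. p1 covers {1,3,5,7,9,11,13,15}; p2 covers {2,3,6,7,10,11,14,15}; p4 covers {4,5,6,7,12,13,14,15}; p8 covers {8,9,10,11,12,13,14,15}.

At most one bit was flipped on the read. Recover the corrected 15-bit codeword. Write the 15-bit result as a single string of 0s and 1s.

000100100110101

s1 (pos 1,3,5,7,9,11,13,15): 0⊕0⊕0⊕1⊕0⊕1⊕0⊕1 = 1
s2 (pos 2,3,6,7,10,11,14,15): 0⊕0⊕0⊕1⊕1⊕1⊕0⊕1 = 0
s4 (pos 4,5,6,7,12,13,14,15): 1⊕0⊕0⊕1⊕0⊕0⊕0⊕1 = 1
s8 (pos 8,9,10,11,12,13,14,15): 0⊕0⊕1⊕1⊕0⊕0⊕0⊕1 = 1
Syndrome s8…s1 = 1101 → error at position 13.
Flip position 13: 000100100110001 → 000100100110101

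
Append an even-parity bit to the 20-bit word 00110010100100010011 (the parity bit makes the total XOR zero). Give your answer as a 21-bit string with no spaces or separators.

XOR of the 20 data bits: 0⊕0⊕1⊕1⊕0⊕0⊕1⊕0⊕1⊕0⊕0⊕1⊕0⊕0⊕0⊕1⊕0⊕0⊕1⊕1 = 0
Parity bit = 0 (so all 21 bits XOR to 0).

001100101001000100110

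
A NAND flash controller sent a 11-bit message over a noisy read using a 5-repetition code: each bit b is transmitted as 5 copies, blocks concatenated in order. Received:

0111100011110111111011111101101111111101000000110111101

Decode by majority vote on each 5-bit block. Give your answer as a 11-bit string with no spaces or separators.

10111111011

Block 1 (01111): 4 ones → 1
Block 2 (00011): 2 ones → 0
Block 3 (11011): 4 ones → 1
Block 4 (11110): 4 ones → 1
Block 5 (11111): 5 ones → 1
Block 6 (10110): 3 ones → 1
Block 7 (11111): 5 ones → 1
Block 8 (11101): 4 ones → 1
Block 9 (00000): 0 ones → 0
Block 10 (01101): 3 ones → 1
Block 11 (11101): 4 ones → 1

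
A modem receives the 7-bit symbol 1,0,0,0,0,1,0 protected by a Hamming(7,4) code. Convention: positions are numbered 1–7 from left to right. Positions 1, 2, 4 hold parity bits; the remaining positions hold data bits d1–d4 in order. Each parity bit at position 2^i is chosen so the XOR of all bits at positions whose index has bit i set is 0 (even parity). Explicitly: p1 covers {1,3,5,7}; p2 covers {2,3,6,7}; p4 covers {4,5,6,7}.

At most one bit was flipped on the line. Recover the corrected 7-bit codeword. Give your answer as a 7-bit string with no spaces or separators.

s1 (pos 1,3,5,7): 1⊕0⊕0⊕0 = 1
s2 (pos 2,3,6,7): 0⊕0⊕1⊕0 = 1
s4 (pos 4,5,6,7): 0⊕0⊕1⊕0 = 1
Syndrome s4…s1 = 111 → error at position 7.
Flip position 7: 1000010 → 1000011

1000011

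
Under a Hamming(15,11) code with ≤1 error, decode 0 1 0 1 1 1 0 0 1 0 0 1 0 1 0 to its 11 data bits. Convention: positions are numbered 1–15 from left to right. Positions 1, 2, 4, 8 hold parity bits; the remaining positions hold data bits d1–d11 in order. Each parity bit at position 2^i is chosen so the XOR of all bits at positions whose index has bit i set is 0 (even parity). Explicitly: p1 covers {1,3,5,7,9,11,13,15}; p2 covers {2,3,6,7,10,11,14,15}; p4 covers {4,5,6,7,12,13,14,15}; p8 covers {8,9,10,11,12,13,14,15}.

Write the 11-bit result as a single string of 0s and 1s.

s1 (pos 1,3,5,7,9,11,13,15): 0⊕0⊕1⊕0⊕1⊕0⊕0⊕0 = 0
s2 (pos 2,3,6,7,10,11,14,15): 1⊕0⊕1⊕0⊕0⊕0⊕1⊕0 = 1
s4 (pos 4,5,6,7,12,13,14,15): 1⊕1⊕1⊕0⊕1⊕0⊕1⊕0 = 1
s8 (pos 8,9,10,11,12,13,14,15): 0⊕1⊕0⊕0⊕1⊕0⊕1⊕0 = 1
Syndrome s8…s1 = 1110 → error at position 14.
Flip position 14: 010111001001010 → 010111001001000
Read data bits from positions 3,5,6,7,9,10,11,12,13,14,15: 01101001000

01101001000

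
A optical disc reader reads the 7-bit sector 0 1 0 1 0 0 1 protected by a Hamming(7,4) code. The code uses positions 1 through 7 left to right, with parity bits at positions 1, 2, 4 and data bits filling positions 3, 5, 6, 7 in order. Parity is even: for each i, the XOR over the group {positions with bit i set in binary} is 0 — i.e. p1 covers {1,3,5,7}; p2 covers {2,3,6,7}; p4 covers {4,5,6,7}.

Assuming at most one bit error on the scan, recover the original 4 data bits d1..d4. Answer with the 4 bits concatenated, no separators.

s1 (pos 1,3,5,7): 0⊕0⊕0⊕1 = 1
s2 (pos 2,3,6,7): 1⊕0⊕0⊕1 = 0
s4 (pos 4,5,6,7): 1⊕0⊕0⊕1 = 0
Syndrome s4…s1 = 001 → error at position 1.
Flip position 1: 0101001 → 1101001
Read data bits from positions 3,5,6,7: 0001

0001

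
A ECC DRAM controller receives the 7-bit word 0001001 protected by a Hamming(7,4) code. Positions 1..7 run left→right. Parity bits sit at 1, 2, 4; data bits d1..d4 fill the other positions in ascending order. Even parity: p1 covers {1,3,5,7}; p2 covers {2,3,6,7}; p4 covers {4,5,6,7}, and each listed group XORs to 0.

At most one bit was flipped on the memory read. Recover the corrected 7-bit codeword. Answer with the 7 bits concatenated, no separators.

s1 (pos 1,3,5,7): 0⊕0⊕0⊕1 = 1
s2 (pos 2,3,6,7): 0⊕0⊕0⊕1 = 1
s4 (pos 4,5,6,7): 1⊕0⊕0⊕1 = 0
Syndrome s4…s1 = 011 → error at position 3.
Flip position 3: 0001001 → 0011001

0011001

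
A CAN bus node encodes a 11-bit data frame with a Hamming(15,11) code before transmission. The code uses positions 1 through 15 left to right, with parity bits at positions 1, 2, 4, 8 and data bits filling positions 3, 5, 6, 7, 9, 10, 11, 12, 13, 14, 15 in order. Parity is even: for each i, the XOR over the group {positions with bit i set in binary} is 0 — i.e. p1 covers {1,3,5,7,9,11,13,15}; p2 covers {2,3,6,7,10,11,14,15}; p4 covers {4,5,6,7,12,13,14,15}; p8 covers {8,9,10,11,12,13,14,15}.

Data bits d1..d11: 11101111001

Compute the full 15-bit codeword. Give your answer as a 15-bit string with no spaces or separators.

Place data at non-parity positions: p1 p2 1 p4 1 1 0 p8 1 1 1 1 0 0 1
p1 (pos 1,3,5,7,9,11,13,15): XOR of data positions = 1⊕1⊕0⊕1⊕1⊕0⊕1 = 1
p2 (pos 2,3,6,7,10,11,14,15): XOR of data positions = 1⊕1⊕0⊕1⊕1⊕0⊕1 = 1
p4 (pos 4,5,6,7,12,13,14,15): XOR of data positions = 1⊕1⊕0⊕1⊕0⊕0⊕1 = 0
p8 (pos 8,9,10,11,12,13,14,15): XOR of data positions = 1⊕1⊕1⊕1⊕0⊕0⊕1 = 1
Codeword: 111011011111001

111011011111001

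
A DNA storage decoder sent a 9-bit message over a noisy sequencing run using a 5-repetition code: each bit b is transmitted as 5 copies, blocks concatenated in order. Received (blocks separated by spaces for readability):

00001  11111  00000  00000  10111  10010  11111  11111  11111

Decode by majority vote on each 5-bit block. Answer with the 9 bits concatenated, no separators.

010010111

Block 1 (00001): 1 one → 0
Block 2 (11111): 5 ones → 1
Block 3 (00000): 0 ones → 0
Block 4 (00000): 0 ones → 0
Block 5 (10111): 4 ones → 1
Block 6 (10010): 2 ones → 0
Block 7 (11111): 5 ones → 1
Block 8 (11111): 5 ones → 1
Block 9 (11111): 5 ones → 1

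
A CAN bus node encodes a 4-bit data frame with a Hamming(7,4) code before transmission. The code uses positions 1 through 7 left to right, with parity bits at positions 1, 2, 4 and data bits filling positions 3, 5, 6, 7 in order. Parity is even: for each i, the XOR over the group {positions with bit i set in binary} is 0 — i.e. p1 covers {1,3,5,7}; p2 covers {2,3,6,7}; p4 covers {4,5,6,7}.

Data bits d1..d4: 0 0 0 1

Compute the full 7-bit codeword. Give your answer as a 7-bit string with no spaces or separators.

Place data at non-parity positions: p1 p2 0 p4 0 0 1
p1 (pos 1,3,5,7): XOR of data positions = 0⊕0⊕1 = 1
p2 (pos 2,3,6,7): XOR of data positions = 0⊕0⊕1 = 1
p4 (pos 4,5,6,7): XOR of data positions = 0⊕0⊕1 = 1
Codeword: 1101001

1101001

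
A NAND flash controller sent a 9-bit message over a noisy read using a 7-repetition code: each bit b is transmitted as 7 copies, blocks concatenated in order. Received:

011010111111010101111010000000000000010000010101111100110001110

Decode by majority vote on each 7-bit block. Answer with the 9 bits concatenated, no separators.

Block 1 (0110101): 4 ones → 1
Block 2 (1111101): 6 ones → 1
Block 3 (0101111): 5 ones → 1
Block 4 (0100000): 1 one → 0
Block 5 (0000000): 0 ones → 0
Block 6 (0010000): 1 one → 0
Block 7 (0101011): 4 ones → 1
Block 8 (1110011): 5 ones → 1
Block 9 (0001110): 3 ones → 0

111000110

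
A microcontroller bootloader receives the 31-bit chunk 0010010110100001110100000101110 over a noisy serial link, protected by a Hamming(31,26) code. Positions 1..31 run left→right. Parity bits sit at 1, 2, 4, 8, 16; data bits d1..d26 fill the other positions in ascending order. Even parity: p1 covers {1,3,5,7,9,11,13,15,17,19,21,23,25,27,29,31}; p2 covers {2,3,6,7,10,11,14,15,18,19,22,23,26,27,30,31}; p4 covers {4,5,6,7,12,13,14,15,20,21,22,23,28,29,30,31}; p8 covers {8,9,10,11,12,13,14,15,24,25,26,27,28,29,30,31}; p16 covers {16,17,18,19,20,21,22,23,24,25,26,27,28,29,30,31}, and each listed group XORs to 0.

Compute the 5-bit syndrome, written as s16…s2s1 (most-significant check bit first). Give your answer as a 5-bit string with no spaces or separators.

01101

s1 (pos 1,3,5,7,9,11,13,15,17,19,21,23,25,27,29,31): 0⊕1⊕0⊕0⊕1⊕1⊕0⊕0⊕1⊕0⊕0⊕0⊕0⊕0⊕1⊕0 = 1
s2 (pos 2,3,6,7,10,11,14,15,18,19,22,23,26,27,30,31): 0⊕1⊕1⊕0⊕0⊕1⊕0⊕0⊕1⊕0⊕0⊕0⊕1⊕0⊕1⊕0 = 0
s4 (pos 4,5,6,7,12,13,14,15,20,21,22,23,28,29,30,31): 0⊕0⊕1⊕0⊕0⊕0⊕0⊕0⊕1⊕0⊕0⊕0⊕1⊕1⊕1⊕0 = 1
s8 (pos 8,9,10,11,12,13,14,15,24,25,26,27,28,29,30,31): 1⊕1⊕0⊕1⊕0⊕0⊕0⊕0⊕0⊕0⊕1⊕0⊕1⊕1⊕1⊕0 = 1
s16 (pos 16,17,18,19,20,21,22,23,24,25,26,27,28,29,30,31): 1⊕1⊕1⊕0⊕1⊕0⊕0⊕0⊕0⊕0⊕1⊕0⊕1⊕1⊕1⊕0 = 0
Syndrome s16…s1 = 01101 → error at position 13.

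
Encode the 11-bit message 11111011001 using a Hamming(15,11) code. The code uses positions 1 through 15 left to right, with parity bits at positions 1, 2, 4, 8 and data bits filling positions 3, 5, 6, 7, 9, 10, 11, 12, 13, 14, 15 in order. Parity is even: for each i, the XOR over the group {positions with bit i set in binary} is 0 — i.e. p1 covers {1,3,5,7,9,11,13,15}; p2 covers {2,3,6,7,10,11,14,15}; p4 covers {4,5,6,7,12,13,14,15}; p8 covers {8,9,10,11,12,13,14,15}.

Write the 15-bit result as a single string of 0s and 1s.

011111101011001

Place data at non-parity positions: p1 p2 1 p4 1 1 1 p8 1 0 1 1 0 0 1
p1 (pos 1,3,5,7,9,11,13,15): XOR of data positions = 1⊕1⊕1⊕1⊕1⊕0⊕1 = 0
p2 (pos 2,3,6,7,10,11,14,15): XOR of data positions = 1⊕1⊕1⊕0⊕1⊕0⊕1 = 1
p4 (pos 4,5,6,7,12,13,14,15): XOR of data positions = 1⊕1⊕1⊕1⊕0⊕0⊕1 = 1
p8 (pos 8,9,10,11,12,13,14,15): XOR of data positions = 1⊕0⊕1⊕1⊕0⊕0⊕1 = 0
Codeword: 011111101011001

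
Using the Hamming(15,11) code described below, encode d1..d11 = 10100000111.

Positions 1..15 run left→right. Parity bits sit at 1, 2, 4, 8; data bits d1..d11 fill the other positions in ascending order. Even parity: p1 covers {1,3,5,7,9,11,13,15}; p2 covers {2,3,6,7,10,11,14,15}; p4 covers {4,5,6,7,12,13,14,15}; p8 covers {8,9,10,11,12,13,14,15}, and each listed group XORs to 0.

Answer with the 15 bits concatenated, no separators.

Place data at non-parity positions: p1 p2 1 p4 0 1 0 p8 0 0 0 0 1 1 1
p1 (pos 1,3,5,7,9,11,13,15): XOR of data positions = 1⊕0⊕0⊕0⊕0⊕1⊕1 = 1
p2 (pos 2,3,6,7,10,11,14,15): XOR of data positions = 1⊕1⊕0⊕0⊕0⊕1⊕1 = 0
p4 (pos 4,5,6,7,12,13,14,15): XOR of data positions = 0⊕1⊕0⊕0⊕1⊕1⊕1 = 0
p8 (pos 8,9,10,11,12,13,14,15): XOR of data positions = 0⊕0⊕0⊕0⊕1⊕1⊕1 = 1
Codeword: 101001010000111

101001010000111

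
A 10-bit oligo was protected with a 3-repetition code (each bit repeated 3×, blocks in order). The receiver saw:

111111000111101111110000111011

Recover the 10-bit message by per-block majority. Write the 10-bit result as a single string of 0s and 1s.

1101111011

Block 1 (111): 3 ones → 1
Block 2 (111): 3 ones → 1
Block 3 (000): 0 ones → 0
Block 4 (111): 3 ones → 1
Block 5 (101): 2 ones → 1
Block 6 (111): 3 ones → 1
Block 7 (110): 2 ones → 1
Block 8 (000): 0 ones → 0
Block 9 (111): 3 ones → 1
Block 10 (011): 2 ones → 1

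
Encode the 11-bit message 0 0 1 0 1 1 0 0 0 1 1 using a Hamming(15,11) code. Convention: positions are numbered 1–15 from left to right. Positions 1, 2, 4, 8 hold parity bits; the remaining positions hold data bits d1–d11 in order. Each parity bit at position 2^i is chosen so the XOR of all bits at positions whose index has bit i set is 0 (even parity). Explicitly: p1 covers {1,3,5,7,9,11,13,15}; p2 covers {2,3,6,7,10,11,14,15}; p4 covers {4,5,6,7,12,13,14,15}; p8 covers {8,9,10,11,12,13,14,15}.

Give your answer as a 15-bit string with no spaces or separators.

000101001100011

Place data at non-parity positions: p1 p2 0 p4 0 1 0 p8 1 1 0 0 0 1 1
p1 (pos 1,3,5,7,9,11,13,15): XOR of data positions = 0⊕0⊕0⊕1⊕0⊕0⊕1 = 0
p2 (pos 2,3,6,7,10,11,14,15): XOR of data positions = 0⊕1⊕0⊕1⊕0⊕1⊕1 = 0
p4 (pos 4,5,6,7,12,13,14,15): XOR of data positions = 0⊕1⊕0⊕0⊕0⊕1⊕1 = 1
p8 (pos 8,9,10,11,12,13,14,15): XOR of data positions = 1⊕1⊕0⊕0⊕0⊕1⊕1 = 0
Codeword: 000101001100011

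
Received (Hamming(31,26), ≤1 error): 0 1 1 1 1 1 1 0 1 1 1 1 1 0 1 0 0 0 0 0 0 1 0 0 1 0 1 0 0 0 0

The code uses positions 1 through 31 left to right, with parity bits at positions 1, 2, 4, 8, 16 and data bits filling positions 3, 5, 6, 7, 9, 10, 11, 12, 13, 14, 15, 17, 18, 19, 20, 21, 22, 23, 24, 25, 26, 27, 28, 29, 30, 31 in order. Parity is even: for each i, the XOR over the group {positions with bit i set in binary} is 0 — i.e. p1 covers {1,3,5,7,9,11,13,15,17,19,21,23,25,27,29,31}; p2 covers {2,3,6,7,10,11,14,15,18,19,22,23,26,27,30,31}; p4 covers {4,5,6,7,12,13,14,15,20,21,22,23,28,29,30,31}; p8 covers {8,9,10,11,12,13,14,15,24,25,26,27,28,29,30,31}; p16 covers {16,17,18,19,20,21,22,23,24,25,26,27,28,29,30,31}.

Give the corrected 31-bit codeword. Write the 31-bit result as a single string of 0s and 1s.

s1 (pos 1,3,5,7,9,11,13,15,17,19,21,23,25,27,29,31): 0⊕1⊕1⊕1⊕1⊕1⊕1⊕1⊕0⊕0⊕0⊕0⊕1⊕1⊕0⊕0 = 1
s2 (pos 2,3,6,7,10,11,14,15,18,19,22,23,26,27,30,31): 1⊕1⊕1⊕1⊕1⊕1⊕0⊕1⊕0⊕0⊕1⊕0⊕0⊕1⊕0⊕0 = 1
s4 (pos 4,5,6,7,12,13,14,15,20,21,22,23,28,29,30,31): 1⊕1⊕1⊕1⊕1⊕1⊕0⊕1⊕0⊕0⊕1⊕0⊕0⊕0⊕0⊕0 = 0
s8 (pos 8,9,10,11,12,13,14,15,24,25,26,27,28,29,30,31): 0⊕1⊕1⊕1⊕1⊕1⊕0⊕1⊕0⊕1⊕0⊕1⊕0⊕0⊕0⊕0 = 0
s16 (pos 16,17,18,19,20,21,22,23,24,25,26,27,28,29,30,31): 0⊕0⊕0⊕0⊕0⊕0⊕1⊕0⊕0⊕1⊕0⊕1⊕0⊕0⊕0⊕0 = 1
Syndrome s16…s1 = 10011 → error at position 19.
Flip position 19: 0111111011111010000001001010000 → 0111111011111010001001001010000

0111111011111010001001001010000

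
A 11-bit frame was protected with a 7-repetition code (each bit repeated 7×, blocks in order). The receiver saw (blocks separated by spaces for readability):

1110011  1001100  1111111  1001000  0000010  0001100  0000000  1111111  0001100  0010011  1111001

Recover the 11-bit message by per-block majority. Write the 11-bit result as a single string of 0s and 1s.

10100001001

Block 1 (1110011): 5 ones → 1
Block 2 (1001100): 3 ones → 0
Block 3 (1111111): 7 ones → 1
Block 4 (1001000): 2 ones → 0
Block 5 (0000010): 1 one → 0
Block 6 (0001100): 2 ones → 0
Block 7 (0000000): 0 ones → 0
Block 8 (1111111): 7 ones → 1
Block 9 (0001100): 2 ones → 0
Block 10 (0010011): 3 ones → 0
Block 11 (1111001): 5 ones → 1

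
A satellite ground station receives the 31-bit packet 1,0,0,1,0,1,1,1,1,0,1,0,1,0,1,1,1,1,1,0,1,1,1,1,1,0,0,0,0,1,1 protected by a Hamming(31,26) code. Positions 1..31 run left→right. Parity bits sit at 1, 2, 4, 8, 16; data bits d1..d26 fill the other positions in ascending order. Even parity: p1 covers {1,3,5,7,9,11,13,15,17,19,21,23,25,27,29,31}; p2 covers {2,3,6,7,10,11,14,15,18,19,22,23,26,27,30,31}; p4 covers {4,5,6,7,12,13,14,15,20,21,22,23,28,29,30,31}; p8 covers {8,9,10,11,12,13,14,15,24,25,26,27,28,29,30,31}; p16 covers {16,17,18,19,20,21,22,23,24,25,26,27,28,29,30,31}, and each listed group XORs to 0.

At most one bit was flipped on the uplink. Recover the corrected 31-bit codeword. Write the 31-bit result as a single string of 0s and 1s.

1001011110101011111011101000011

s1 (pos 1,3,5,7,9,11,13,15,17,19,21,23,25,27,29,31): 1⊕0⊕0⊕1⊕1⊕1⊕1⊕1⊕1⊕1⊕1⊕1⊕1⊕0⊕0⊕1 = 0
s2 (pos 2,3,6,7,10,11,14,15,18,19,22,23,26,27,30,31): 0⊕0⊕1⊕1⊕0⊕1⊕0⊕1⊕1⊕1⊕1⊕1⊕0⊕0⊕1⊕1 = 0
s4 (pos 4,5,6,7,12,13,14,15,20,21,22,23,28,29,30,31): 1⊕0⊕1⊕1⊕0⊕1⊕0⊕1⊕0⊕1⊕1⊕1⊕0⊕0⊕1⊕1 = 0
s8 (pos 8,9,10,11,12,13,14,15,24,25,26,27,28,29,30,31): 1⊕1⊕0⊕1⊕0⊕1⊕0⊕1⊕1⊕1⊕0⊕0⊕0⊕0⊕1⊕1 = 1
s16 (pos 16,17,18,19,20,21,22,23,24,25,26,27,28,29,30,31): 1⊕1⊕1⊕1⊕0⊕1⊕1⊕1⊕1⊕1⊕0⊕0⊕0⊕0⊕1⊕1 = 1
Syndrome s16…s1 = 11000 → error at position 24.
Flip position 24: 1001011110101011111011111000011 → 1001011110101011111011101000011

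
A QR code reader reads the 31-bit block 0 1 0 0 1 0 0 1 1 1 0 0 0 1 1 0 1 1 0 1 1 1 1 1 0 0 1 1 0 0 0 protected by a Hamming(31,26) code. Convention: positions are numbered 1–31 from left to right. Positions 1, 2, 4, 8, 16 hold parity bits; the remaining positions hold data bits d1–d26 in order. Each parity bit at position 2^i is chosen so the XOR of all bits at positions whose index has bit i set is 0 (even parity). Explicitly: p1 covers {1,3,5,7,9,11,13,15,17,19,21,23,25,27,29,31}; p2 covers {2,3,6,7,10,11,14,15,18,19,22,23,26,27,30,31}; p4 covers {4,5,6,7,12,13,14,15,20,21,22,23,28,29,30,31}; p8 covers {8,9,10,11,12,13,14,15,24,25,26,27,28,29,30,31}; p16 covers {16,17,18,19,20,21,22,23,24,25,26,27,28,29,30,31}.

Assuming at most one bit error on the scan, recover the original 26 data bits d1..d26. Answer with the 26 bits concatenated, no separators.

s1 (pos 1,3,5,7,9,11,13,15,17,19,21,23,25,27,29,31): 0⊕0⊕1⊕0⊕1⊕0⊕0⊕1⊕1⊕0⊕1⊕1⊕0⊕1⊕0⊕0 = 1
s2 (pos 2,3,6,7,10,11,14,15,18,19,22,23,26,27,30,31): 1⊕0⊕0⊕0⊕1⊕0⊕1⊕1⊕1⊕0⊕1⊕1⊕0⊕1⊕0⊕0 = 0
s4 (pos 4,5,6,7,12,13,14,15,20,21,22,23,28,29,30,31): 0⊕1⊕0⊕0⊕0⊕0⊕1⊕1⊕1⊕1⊕1⊕1⊕1⊕0⊕0⊕0 = 0
s8 (pos 8,9,10,11,12,13,14,15,24,25,26,27,28,29,30,31): 1⊕1⊕1⊕0⊕0⊕0⊕1⊕1⊕1⊕0⊕0⊕1⊕1⊕0⊕0⊕0 = 0
s16 (pos 16,17,18,19,20,21,22,23,24,25,26,27,28,29,30,31): 0⊕1⊕1⊕0⊕1⊕1⊕1⊕1⊕1⊕0⊕0⊕1⊕1⊕0⊕0⊕0 = 1
Syndrome s16…s1 = 10001 → error at position 17.
Flip position 17: 0100100111000110110111110011000 → 0100100111000110010111110011000
Read data bits from positions 3,5,6,7,9,10,11,12,13,14,15,17,18,19,20,21,22,23,24,25,26,27,28,29,30,31: 01001100011010111110011000

01001100011010111110011000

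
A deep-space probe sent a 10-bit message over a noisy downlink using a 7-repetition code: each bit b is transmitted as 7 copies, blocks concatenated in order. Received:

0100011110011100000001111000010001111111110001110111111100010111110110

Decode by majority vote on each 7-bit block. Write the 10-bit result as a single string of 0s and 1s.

Block 1 (0100011): 3 ones → 0
Block 2 (1100111): 5 ones → 1
Block 3 (0000000): 0 ones → 0
Block 4 (1111000): 4 ones → 1
Block 5 (0100011): 3 ones → 0
Block 6 (1111111): 7 ones → 1
Block 7 (0001110): 3 ones → 0
Block 8 (1111111): 7 ones → 1
Block 9 (0001011): 3 ones → 0
Block 10 (1110110): 5 ones → 1

0101010101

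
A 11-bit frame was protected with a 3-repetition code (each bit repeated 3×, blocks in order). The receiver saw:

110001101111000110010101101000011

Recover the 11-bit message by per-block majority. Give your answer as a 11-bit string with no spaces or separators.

Block 1 (110): 2 ones → 1
Block 2 (001): 1 one → 0
Block 3 (101): 2 ones → 1
Block 4 (111): 3 ones → 1
Block 5 (000): 0 ones → 0
Block 6 (110): 2 ones → 1
Block 7 (010): 1 one → 0
Block 8 (101): 2 ones → 1
Block 9 (101): 2 ones → 1
Block 10 (000): 0 ones → 0
Block 11 (011): 2 ones → 1

10110101101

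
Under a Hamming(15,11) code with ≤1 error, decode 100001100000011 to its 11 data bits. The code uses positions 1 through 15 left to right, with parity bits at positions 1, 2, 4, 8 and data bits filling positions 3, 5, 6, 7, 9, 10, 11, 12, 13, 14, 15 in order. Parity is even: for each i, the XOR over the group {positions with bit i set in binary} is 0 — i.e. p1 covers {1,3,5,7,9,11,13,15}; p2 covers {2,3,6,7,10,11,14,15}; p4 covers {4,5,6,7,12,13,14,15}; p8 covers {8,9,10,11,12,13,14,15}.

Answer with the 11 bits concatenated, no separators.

s1 (pos 1,3,5,7,9,11,13,15): 1⊕0⊕0⊕1⊕0⊕0⊕0⊕1 = 1
s2 (pos 2,3,6,7,10,11,14,15): 0⊕0⊕1⊕1⊕0⊕0⊕1⊕1 = 0
s4 (pos 4,5,6,7,12,13,14,15): 0⊕0⊕1⊕1⊕0⊕0⊕1⊕1 = 0
s8 (pos 8,9,10,11,12,13,14,15): 0⊕0⊕0⊕0⊕0⊕0⊕1⊕1 = 0
Syndrome s8…s1 = 0001 → error at position 1.
Flip position 1: 100001100000011 → 000001100000011
Read data bits from positions 3,5,6,7,9,10,11,12,13,14,15: 00110000011

00110000011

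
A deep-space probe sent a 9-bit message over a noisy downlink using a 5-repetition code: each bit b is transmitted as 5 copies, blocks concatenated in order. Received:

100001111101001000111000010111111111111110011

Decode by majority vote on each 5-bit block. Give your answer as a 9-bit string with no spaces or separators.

010001111

Block 1 (10000): 1 one → 0
Block 2 (11111): 5 ones → 1
Block 3 (01001): 2 ones → 0
Block 4 (00011): 2 ones → 0
Block 5 (10000): 1 one → 0
Block 6 (10111): 4 ones → 1
Block 7 (11111): 5 ones → 1
Block 8 (11111): 5 ones → 1
Block 9 (10011): 3 ones → 1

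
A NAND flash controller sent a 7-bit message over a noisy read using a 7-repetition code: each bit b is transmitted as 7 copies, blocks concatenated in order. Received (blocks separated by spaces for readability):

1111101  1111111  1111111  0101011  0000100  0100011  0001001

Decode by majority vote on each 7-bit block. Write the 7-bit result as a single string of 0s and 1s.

Block 1 (1111101): 6 ones → 1
Block 2 (1111111): 7 ones → 1
Block 3 (1111111): 7 ones → 1
Block 4 (0101011): 4 ones → 1
Block 5 (0000100): 1 one → 0
Block 6 (0100011): 3 ones → 0
Block 7 (0001001): 2 ones → 0

1111000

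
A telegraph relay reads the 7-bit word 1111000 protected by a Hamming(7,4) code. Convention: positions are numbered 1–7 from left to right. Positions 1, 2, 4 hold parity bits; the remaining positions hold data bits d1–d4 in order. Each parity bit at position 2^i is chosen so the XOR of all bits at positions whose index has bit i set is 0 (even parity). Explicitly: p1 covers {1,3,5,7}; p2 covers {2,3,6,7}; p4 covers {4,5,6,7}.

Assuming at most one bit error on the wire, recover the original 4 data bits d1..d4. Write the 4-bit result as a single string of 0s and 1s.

s1 (pos 1,3,5,7): 1⊕1⊕0⊕0 = 0
s2 (pos 2,3,6,7): 1⊕1⊕0⊕0 = 0
s4 (pos 4,5,6,7): 1⊕0⊕0⊕0 = 1
Syndrome s4…s1 = 100 → error at position 4.
Flip position 4: 1111000 → 1110000
Read data bits from positions 3,5,6,7: 1000

1000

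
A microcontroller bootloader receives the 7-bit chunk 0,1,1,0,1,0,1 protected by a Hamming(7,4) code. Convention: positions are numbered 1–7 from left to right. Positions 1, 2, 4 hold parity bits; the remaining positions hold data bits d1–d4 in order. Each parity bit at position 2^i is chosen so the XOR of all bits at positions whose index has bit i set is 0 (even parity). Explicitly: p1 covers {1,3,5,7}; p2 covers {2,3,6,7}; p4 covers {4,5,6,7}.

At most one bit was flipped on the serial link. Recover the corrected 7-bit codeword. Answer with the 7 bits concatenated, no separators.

s1 (pos 1,3,5,7): 0⊕1⊕1⊕1 = 1
s2 (pos 2,3,6,7): 1⊕1⊕0⊕1 = 1
s4 (pos 4,5,6,7): 0⊕1⊕0⊕1 = 0
Syndrome s4…s1 = 011 → error at position 3.
Flip position 3: 0110101 → 0100101

0100101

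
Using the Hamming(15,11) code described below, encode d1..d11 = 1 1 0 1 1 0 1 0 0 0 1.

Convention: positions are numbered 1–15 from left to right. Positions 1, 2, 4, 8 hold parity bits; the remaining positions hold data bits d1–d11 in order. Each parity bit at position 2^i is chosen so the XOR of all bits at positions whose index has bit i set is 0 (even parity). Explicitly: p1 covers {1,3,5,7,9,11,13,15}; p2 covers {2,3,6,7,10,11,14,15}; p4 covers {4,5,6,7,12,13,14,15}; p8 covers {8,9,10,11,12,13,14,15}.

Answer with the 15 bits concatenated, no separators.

001110111010001

Place data at non-parity positions: p1 p2 1 p4 1 0 1 p8 1 0 1 0 0 0 1
p1 (pos 1,3,5,7,9,11,13,15): XOR of data positions = 1⊕1⊕1⊕1⊕1⊕0⊕1 = 0
p2 (pos 2,3,6,7,10,11,14,15): XOR of data positions = 1⊕0⊕1⊕0⊕1⊕0⊕1 = 0
p4 (pos 4,5,6,7,12,13,14,15): XOR of data positions = 1⊕0⊕1⊕0⊕0⊕0⊕1 = 1
p8 (pos 8,9,10,11,12,13,14,15): XOR of data positions = 1⊕0⊕1⊕0⊕0⊕0⊕1 = 1
Codeword: 001110111010001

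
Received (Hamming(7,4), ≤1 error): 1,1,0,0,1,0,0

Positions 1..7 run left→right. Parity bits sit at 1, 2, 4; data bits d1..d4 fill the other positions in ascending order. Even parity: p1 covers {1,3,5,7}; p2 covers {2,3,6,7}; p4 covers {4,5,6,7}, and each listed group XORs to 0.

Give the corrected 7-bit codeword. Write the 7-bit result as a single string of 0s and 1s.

s1 (pos 1,3,5,7): 1⊕0⊕1⊕0 = 0
s2 (pos 2,3,6,7): 1⊕0⊕0⊕0 = 1
s4 (pos 4,5,6,7): 0⊕1⊕0⊕0 = 1
Syndrome s4…s1 = 110 → error at position 6.
Flip position 6: 1100100 → 1100110

1100110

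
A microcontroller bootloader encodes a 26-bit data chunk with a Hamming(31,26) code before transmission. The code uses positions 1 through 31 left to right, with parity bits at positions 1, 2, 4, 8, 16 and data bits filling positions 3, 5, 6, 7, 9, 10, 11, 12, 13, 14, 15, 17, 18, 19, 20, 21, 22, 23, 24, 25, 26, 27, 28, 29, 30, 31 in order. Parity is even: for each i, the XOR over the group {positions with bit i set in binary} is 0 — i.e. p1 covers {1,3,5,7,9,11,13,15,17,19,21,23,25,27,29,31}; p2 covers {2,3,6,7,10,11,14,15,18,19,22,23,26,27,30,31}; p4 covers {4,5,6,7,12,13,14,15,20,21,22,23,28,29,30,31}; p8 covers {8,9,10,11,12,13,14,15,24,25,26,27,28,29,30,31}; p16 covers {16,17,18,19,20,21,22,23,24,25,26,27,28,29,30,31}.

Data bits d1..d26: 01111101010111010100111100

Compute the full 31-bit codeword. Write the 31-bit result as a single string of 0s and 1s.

1101111011010101111010100111100

Place data at non-parity positions: p1 p2 0 p4 1 1 1 p8 1 1 0 1 0 1 0 p16 1 1 1 0 1 0 1 0 0 1 1 1 1 0 0
p1 (pos 1,3,5,7,9,11,13,15,17,19,21,23,25,27,29,31): XOR of data positions = 0⊕1⊕1⊕1⊕0⊕0⊕0⊕1⊕1⊕1⊕1⊕0⊕1⊕1⊕0 = 1
p2 (pos 2,3,6,7,10,11,14,15,18,19,22,23,26,27,30,31): XOR of data positions = 0⊕1⊕1⊕1⊕0⊕1⊕0⊕1⊕1⊕0⊕1⊕1⊕1⊕0⊕0 = 1
p4 (pos 4,5,6,7,12,13,14,15,20,21,22,23,28,29,30,31): XOR of data positions = 1⊕1⊕1⊕1⊕0⊕1⊕0⊕0⊕1⊕0⊕1⊕1⊕1⊕0⊕0 = 1
p8 (pos 8,9,10,11,12,13,14,15,24,25,26,27,28,29,30,31): XOR of data positions = 1⊕1⊕0⊕1⊕0⊕1⊕0⊕0⊕0⊕1⊕1⊕1⊕1⊕0⊕0 = 0
p16 (pos 16,17,18,19,20,21,22,23,24,25,26,27,28,29,30,31): XOR of data positions = 1⊕1⊕1⊕0⊕1⊕0⊕1⊕0⊕0⊕1⊕1⊕1⊕1⊕0⊕0 = 1
Codeword: 1101111011010101111010100111100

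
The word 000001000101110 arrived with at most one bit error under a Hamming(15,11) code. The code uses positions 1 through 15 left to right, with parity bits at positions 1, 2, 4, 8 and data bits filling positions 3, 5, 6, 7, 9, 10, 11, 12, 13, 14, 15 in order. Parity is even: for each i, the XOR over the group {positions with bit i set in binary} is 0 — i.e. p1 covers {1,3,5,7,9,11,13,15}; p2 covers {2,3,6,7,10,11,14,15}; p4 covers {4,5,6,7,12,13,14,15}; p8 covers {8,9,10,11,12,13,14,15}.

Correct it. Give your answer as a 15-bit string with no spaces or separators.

001001000101110

s1 (pos 1,3,5,7,9,11,13,15): 0⊕0⊕0⊕0⊕0⊕0⊕1⊕0 = 1
s2 (pos 2,3,6,7,10,11,14,15): 0⊕0⊕1⊕0⊕1⊕0⊕1⊕0 = 1
s4 (pos 4,5,6,7,12,13,14,15): 0⊕0⊕1⊕0⊕1⊕1⊕1⊕0 = 0
s8 (pos 8,9,10,11,12,13,14,15): 0⊕0⊕1⊕0⊕1⊕1⊕1⊕0 = 0
Syndrome s8…s1 = 0011 → error at position 3.
Flip position 3: 000001000101110 → 001001000101110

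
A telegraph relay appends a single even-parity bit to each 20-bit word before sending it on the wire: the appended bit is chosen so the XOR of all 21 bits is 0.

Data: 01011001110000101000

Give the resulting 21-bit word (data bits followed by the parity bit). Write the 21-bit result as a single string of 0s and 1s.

010110011100001010000

XOR of the 20 data bits: 0⊕1⊕0⊕1⊕1⊕0⊕0⊕1⊕1⊕1⊕0⊕0⊕0⊕0⊕1⊕0⊕1⊕0⊕0⊕0 = 0
Parity bit = 0 (so all 21 bits XOR to 0).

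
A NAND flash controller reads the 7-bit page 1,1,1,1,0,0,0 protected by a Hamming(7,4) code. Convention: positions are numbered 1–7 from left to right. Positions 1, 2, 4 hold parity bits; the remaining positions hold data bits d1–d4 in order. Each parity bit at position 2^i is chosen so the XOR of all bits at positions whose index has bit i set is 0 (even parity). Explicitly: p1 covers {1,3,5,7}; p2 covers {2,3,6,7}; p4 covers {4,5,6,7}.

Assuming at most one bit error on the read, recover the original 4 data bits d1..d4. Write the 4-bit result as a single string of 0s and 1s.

s1 (pos 1,3,5,7): 1⊕1⊕0⊕0 = 0
s2 (pos 2,3,6,7): 1⊕1⊕0⊕0 = 0
s4 (pos 4,5,6,7): 1⊕0⊕0⊕0 = 1
Syndrome s4…s1 = 100 → error at position 4.
Flip position 4: 1111000 → 1110000
Read data bits from positions 3,5,6,7: 1000

1000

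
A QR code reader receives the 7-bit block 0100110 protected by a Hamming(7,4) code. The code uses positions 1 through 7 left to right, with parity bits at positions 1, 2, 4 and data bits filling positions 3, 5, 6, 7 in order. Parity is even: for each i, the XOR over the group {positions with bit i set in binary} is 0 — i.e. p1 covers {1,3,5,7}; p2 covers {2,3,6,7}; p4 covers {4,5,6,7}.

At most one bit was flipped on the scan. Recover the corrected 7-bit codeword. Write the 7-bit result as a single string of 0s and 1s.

1100110

s1 (pos 1,3,5,7): 0⊕0⊕1⊕0 = 1
s2 (pos 2,3,6,7): 1⊕0⊕1⊕0 = 0
s4 (pos 4,5,6,7): 0⊕1⊕1⊕0 = 0
Syndrome s4…s1 = 001 → error at position 1.
Flip position 1: 0100110 → 1100110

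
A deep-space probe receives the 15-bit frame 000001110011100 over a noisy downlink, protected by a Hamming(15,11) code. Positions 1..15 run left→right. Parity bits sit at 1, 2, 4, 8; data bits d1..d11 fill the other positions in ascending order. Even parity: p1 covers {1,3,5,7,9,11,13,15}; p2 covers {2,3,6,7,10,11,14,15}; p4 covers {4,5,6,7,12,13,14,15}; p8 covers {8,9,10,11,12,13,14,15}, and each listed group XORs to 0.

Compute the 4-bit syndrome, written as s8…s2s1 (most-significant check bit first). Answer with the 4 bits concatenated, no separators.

0011

s1 (pos 1,3,5,7,9,11,13,15): 0⊕0⊕0⊕1⊕0⊕1⊕1⊕0 = 1
s2 (pos 2,3,6,7,10,11,14,15): 0⊕0⊕1⊕1⊕0⊕1⊕0⊕0 = 1
s4 (pos 4,5,6,7,12,13,14,15): 0⊕0⊕1⊕1⊕1⊕1⊕0⊕0 = 0
s8 (pos 8,9,10,11,12,13,14,15): 1⊕0⊕0⊕1⊕1⊕1⊕0⊕0 = 0
Syndrome s8…s1 = 0011 → error at position 3.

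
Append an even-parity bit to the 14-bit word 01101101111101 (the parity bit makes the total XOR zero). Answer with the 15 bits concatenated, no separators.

XOR of the 14 data bits: 0⊕1⊕1⊕0⊕1⊕1⊕0⊕1⊕1⊕1⊕1⊕1⊕0⊕1 = 0
Parity bit = 0 (so all 15 bits XOR to 0).

011011011111010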